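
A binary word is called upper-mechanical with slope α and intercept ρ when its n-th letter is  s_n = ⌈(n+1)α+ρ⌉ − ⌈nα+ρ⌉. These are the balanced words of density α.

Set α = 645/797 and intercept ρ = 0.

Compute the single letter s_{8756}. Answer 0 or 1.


0

(n+1)α + ρ = (8757·645) / 797 = 5648265/797
nα + ρ     = (8756·645) / 797 = 5647620/797
⌈5648265/797⌉ = 7087,  ⌈5647620/797⌉ = 7087
s_{8756} = 7087 − 7087 = 0


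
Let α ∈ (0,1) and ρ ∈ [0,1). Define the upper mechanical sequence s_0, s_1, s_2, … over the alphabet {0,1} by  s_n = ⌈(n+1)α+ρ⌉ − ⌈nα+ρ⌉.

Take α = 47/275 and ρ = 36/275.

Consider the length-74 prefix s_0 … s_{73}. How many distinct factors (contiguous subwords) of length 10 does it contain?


11

t_n = ⌈(n·47+36)/275⌉ for n = 0 … 74:
  n=0…9: ⌈36/275⌉=1 ⌈83/275⌉=1 ⌈130/275⌉=1 ⌈177/275⌉=1 ⌈224/275⌉=1 ⌈271/275⌉=1 ⌈318/275⌉=2 ⌈365/275⌉=2 ⌈412/275⌉=2 ⌈459/275⌉=2
  n=10…19: ⌈506/275⌉=2 ⌈553/275⌉=3 ⌈600/275⌉=3 ⌈647/275⌉=3 ⌈694/275⌉=3 ⌈741/275⌉=3 ⌈788/275⌉=3 ⌈835/275⌉=4 ⌈882/275⌉=4 ⌈929/275⌉=4
  n=20…29: ⌈976/275⌉=4 ⌈1023/275⌉=4 ⌈1070/275⌉=4 ⌈1117/275⌉=5 ⌈1164/275⌉=5 ⌈1211/275⌉=5 ⌈1258/275⌉=5 ⌈1305/275⌉=5 ⌈1352/275⌉=5 ⌈1399/275⌉=6
  n=30…39: ⌈1446/275⌉=6 ⌈1493/275⌉=6 ⌈1540/275⌉=6 ⌈1587/275⌉=6 ⌈1634/275⌉=6 ⌈1681/275⌉=7 ⌈1728/275⌉=7 ⌈1775/275⌉=7 ⌈1822/275⌉=7 ⌈1869/275⌉=7
  n=40…49: ⌈1916/275⌉=7 ⌈1963/275⌉=8 ⌈2010/275⌉=8 ⌈2057/275⌉=8 ⌈2104/275⌉=8 ⌈2151/275⌉=8 ⌈2198/275⌉=8 ⌈2245/275⌉=9 ⌈2292/275⌉=9 ⌈2339/275⌉=9
  n=50…59: ⌈2386/275⌉=9 ⌈2433/275⌉=9 ⌈2480/275⌉=10 ⌈2527/275⌉=10 ⌈2574/275⌉=10 ⌈2621/275⌉=10 ⌈2668/275⌉=10 ⌈2715/275⌉=10 ⌈2762/275⌉=11 ⌈2809/275⌉=11
  n=60…69: ⌈2856/275⌉=11 ⌈2903/275⌉=11 ⌈2950/275⌉=11 ⌈2997/275⌉=11 ⌈3044/275⌉=12 ⌈3091/275⌉=12 ⌈3138/275⌉=12 ⌈3185/275⌉=12 ⌈3232/275⌉=12 ⌈3279/275⌉=12
  n=70…74: ⌈3326/275⌉=13 ⌈3373/275⌉=13 ⌈3420/275⌉=13 ⌈3467/275⌉=13 ⌈3514/275⌉=13
s_n = t_(n+1) − t_n for n = 0 … 73 gives
prefix = 00000100001000001000001000001000001000001000001000010000010000010000010000
slide a length-10 window over [0..9] … [64..73] (65 windows); first occurrence of each distinct factor:
  [  0..  9] 0000010000
  [  1.. 10] 0000100001
  [  2.. 11] 0001000010
  [  3.. 12] 0010000100
  [  4.. 13] 0100001000
  [  5.. 14] 1000010000
  [  6.. 15] 0000100000
  [  7.. 16] 0001000001
  [  8.. 17] 0010000010
  [  9.. 18] 0100000100
  [ 10.. 19] 1000001000
  (the other 54 windows repeat one of these)
distinct factors: {0000010000, 0000100000, 0000100001, 0001000001, 0001000010, 0010000010, 0010000100, 0100000100, 0100001000, 1000001000, 1000010000}
count = 11  (Sturmian bound for length 10 is 11)


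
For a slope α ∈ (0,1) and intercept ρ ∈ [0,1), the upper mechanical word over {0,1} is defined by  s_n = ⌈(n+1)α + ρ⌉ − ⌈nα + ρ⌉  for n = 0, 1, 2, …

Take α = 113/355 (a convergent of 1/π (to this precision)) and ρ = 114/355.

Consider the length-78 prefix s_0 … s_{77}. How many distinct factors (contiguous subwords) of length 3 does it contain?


4

t_n = ⌈(n·113+114)/355⌉ for n = 0 … 78:
  n=0…9: ⌈114/355⌉=1 ⌈227/355⌉=1 ⌈340/355⌉=1 ⌈453/355⌉=2 ⌈566/355⌉=2 ⌈679/355⌉=2 ⌈792/355⌉=3 ⌈905/355⌉=3 ⌈1018/355⌉=3 ⌈1131/355⌉=4
  n=10…19: ⌈1244/355⌉=4 ⌈1357/355⌉=4 ⌈1470/355⌉=5 ⌈1583/355⌉=5 ⌈1696/355⌉=5 ⌈1809/355⌉=6 ⌈1922/355⌉=6 ⌈2035/355⌉=6 ⌈2148/355⌉=7 ⌈2261/355⌉=7
  n=20…29: ⌈2374/355⌉=7 ⌈2487/355⌉=8 ⌈2600/355⌉=8 ⌈2713/355⌉=8 ⌈2826/355⌉=8 ⌈2939/355⌉=9 ⌈3052/355⌉=9 ⌈3165/355⌉=9 ⌈3278/355⌉=10 ⌈3391/355⌉=10
  n=30…39: ⌈3504/355⌉=10 ⌈3617/355⌉=11 ⌈3730/355⌉=11 ⌈3843/355⌉=11 ⌈3956/355⌉=12 ⌈4069/355⌉=12 ⌈4182/355⌉=12 ⌈4295/355⌉=13 ⌈4408/355⌉=13 ⌈4521/355⌉=13
  n=40…49: ⌈4634/355⌉=14 ⌈4747/355⌉=14 ⌈4860/355⌉=14 ⌈4973/355⌉=15 ⌈5086/355⌉=15 ⌈5199/355⌉=15 ⌈5312/355⌉=15 ⌈5425/355⌉=16 ⌈5538/355⌉=16 ⌈5651/355⌉=16
  n=50…59: ⌈5764/355⌉=17 ⌈5877/355⌉=17 ⌈5990/355⌉=17 ⌈6103/355⌉=18 ⌈6216/355⌉=18 ⌈6329/355⌉=18 ⌈6442/355⌉=19 ⌈6555/355⌉=19 ⌈6668/355⌉=19 ⌈6781/355⌉=20
  n=60…69: ⌈6894/355⌉=20 ⌈7007/355⌉=20 ⌈7120/355⌉=21 ⌈7233/355⌉=21 ⌈7346/355⌉=21 ⌈7459/355⌉=22 ⌈7572/355⌉=22 ⌈7685/355⌉=22 ⌈7798/355⌉=22 ⌈7911/355⌉=23
  n=70…78: ⌈8024/355⌉=23 ⌈8137/355⌉=23 ⌈8250/355⌉=24 ⌈8363/355⌉=24 ⌈8476/355⌉=24 ⌈8589/355⌉=25 ⌈8702/355⌉=25 ⌈8815/355⌉=25 ⌈8928/355⌉=26
s_n = t_(n+1) − t_n for n = 0 … 77 gives
prefix = 001001001001001001001000100100100100100100100010010010010010010010001001001001
slide a length-3 window over [0..2] … [75..77] (76 windows); first occurrence of each distinct factor:
  [  0..  2] 001
  [  1..  3] 010
  [  2..  4] 100
  [ 21.. 23] 000
  (the other 72 windows repeat one of these)
distinct factors: {000, 001, 010, 100}
count = 4  (Sturmian bound for length 3 is 4)


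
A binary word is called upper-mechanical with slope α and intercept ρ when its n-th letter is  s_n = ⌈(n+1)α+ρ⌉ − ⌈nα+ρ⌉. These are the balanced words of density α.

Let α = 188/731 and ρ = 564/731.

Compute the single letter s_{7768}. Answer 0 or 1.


0

(n+1)α + ρ = (7769·188 + 564) / 731 = 1461136/731
nα + ρ     = (7768·188 + 564) / 731 = 1460948/731
⌈1461136/731⌉ = 1999,  ⌈1460948/731⌉ = 1999
s_{7768} = 1999 − 1999 = 0


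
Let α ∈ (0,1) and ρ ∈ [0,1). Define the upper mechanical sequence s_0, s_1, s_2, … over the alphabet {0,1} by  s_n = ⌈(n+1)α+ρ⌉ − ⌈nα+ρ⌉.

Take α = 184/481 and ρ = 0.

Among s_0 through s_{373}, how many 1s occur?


#1s = Σ_{n=0}^{373} s_n = Σ_{n=0}^{373} (⌈(n+1)α+ρ⌉ − ⌈nα+ρ⌉)
the sum telescopes: every ⌈nα+ρ⌉ with 0 < n < 374 appears once with + and once with −, leaving ⌈374α+ρ⌉ − ⌈0·α+ρ⌉
374α + ρ = (374·184) / 481 = 68816/481
ρ = 0/481
⌈68816/481⌉ = 144,  ⌈0/481⌉ = 0
#1s = 144 − 0 = 144

144


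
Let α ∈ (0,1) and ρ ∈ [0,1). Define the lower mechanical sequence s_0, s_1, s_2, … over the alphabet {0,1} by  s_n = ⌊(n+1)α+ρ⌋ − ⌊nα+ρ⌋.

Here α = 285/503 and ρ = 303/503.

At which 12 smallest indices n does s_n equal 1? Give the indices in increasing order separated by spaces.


0 2 4 5 7 9 11 13 14 16 18 20

n=0: ⌊588/503⌋−⌊303/503⌋ = 1−0 = 1  ← one
n=1: ⌊873/503⌋−⌊588/503⌋ = 1−1 = 0
n=2: ⌊1158/503⌋−⌊873/503⌋ = 2−1 = 1  ← one
n=3: ⌊1443/503⌋−⌊1158/503⌋ = 2−2 = 0
n=4: ⌊1728/503⌋−⌊1443/503⌋ = 3−2 = 1  ← one
n=5: ⌊2013/503⌋−⌊1728/503⌋ = 4−3 = 1  ← one
n=6: ⌊2298/503⌋−⌊2013/503⌋ = 4−4 = 0
n=7: ⌊2583/503⌋−⌊2298/503⌋ = 5−4 = 1  ← one
n=8: ⌊2868/503⌋−⌊2583/503⌋ = 5−5 = 0
n=9: ⌊3153/503⌋−⌊2868/503⌋ = 6−5 = 1  ← one
n=10: ⌊3438/503⌋−⌊3153/503⌋ = 6−6 = 0
n=11: ⌊3723/503⌋−⌊3438/503⌋ = 7−6 = 1  ← one
n=12: ⌊4008/503⌋−⌊3723/503⌋ = 7−7 = 0
n=13: ⌊4293/503⌋−⌊4008/503⌋ = 8−7 = 1  ← one
n=14: ⌊4578/503⌋−⌊4293/503⌋ = 9−8 = 1  ← one
n=15: ⌊4863/503⌋−⌊4578/503⌋ = 9−9 = 0
n=16: ⌊5148/503⌋−⌊4863/503⌋ = 10−9 = 1  ← one
n=17: ⌊5433/503⌋−⌊5148/503⌋ = 10−10 = 0
n=18: ⌊5718/503⌋−⌊5433/503⌋ = 11−10 = 1  ← one
n=19: ⌊6003/503⌋−⌊5718/503⌋ = 11−11 = 0
n=20: ⌊6288/503⌋−⌊6003/503⌋ = 12−11 = 1  ← one
positions of the first 12 ones: 0 2 4 5 7 9 11 13 14 16 18 20


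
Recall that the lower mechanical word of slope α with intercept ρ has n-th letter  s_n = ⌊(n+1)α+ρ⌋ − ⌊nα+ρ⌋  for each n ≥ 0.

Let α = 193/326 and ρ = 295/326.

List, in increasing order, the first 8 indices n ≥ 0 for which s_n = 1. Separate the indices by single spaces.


n=0: ⌊488/326⌋−⌊295/326⌋ = 1−0 = 1  ← one
n=1: ⌊681/326⌋−⌊488/326⌋ = 2−1 = 1  ← one
n=2: ⌊874/326⌋−⌊681/326⌋ = 2−2 = 0
n=3: ⌊1067/326⌋−⌊874/326⌋ = 3−2 = 1  ← one
n=4: ⌊1260/326⌋−⌊1067/326⌋ = 3−3 = 0
n=5: ⌊1453/326⌋−⌊1260/326⌋ = 4−3 = 1  ← one
n=6: ⌊1646/326⌋−⌊1453/326⌋ = 5−4 = 1  ← one
n=7: ⌊1839/326⌋−⌊1646/326⌋ = 5−5 = 0
n=8: ⌊2032/326⌋−⌊1839/326⌋ = 6−5 = 1  ← one
n=9: ⌊2225/326⌋−⌊2032/326⌋ = 6−6 = 0
n=10: ⌊2418/326⌋−⌊2225/326⌋ = 7−6 = 1  ← one
n=11: ⌊2611/326⌋−⌊2418/326⌋ = 8−7 = 1  ← one
positions of the first 8 ones: 0 1 3 5 6 8 10 11

0 1 3 5 6 8 10 11


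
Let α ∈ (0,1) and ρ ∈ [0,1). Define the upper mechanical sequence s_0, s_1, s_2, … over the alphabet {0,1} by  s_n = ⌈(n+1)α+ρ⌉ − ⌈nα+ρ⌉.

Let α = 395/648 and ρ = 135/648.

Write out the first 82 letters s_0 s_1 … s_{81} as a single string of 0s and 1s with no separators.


n=0: ⌈(1·395+135)/648⌉ − ⌈(0·395+135)/648⌉ = ⌈530/648⌉ − ⌈135/648⌉ = 1 − 1 = 0
n=1: ⌈(2·395+135)/648⌉ − ⌈(1·395+135)/648⌉ = ⌈925/648⌉ − ⌈530/648⌉ = 2 − 1 = 1
n=2: ⌈(3·395+135)/648⌉ − ⌈(2·395+135)/648⌉ = ⌈1320/648⌉ − ⌈925/648⌉ = 3 − 2 = 1
n=3: ⌈(4·395+135)/648⌉ − ⌈(3·395+135)/648⌉ = ⌈1715/648⌉ − ⌈1320/648⌉ = 3 − 3 = 0
n=4: ⌈(5·395+135)/648⌉ − ⌈(4·395+135)/648⌉ = ⌈2110/648⌉ − ⌈1715/648⌉ = 4 − 3 = 1
n=5: ⌈(6·395+135)/648⌉ − ⌈(5·395+135)/648⌉ = ⌈2505/648⌉ − ⌈2110/648⌉ = 4 − 4 = 0
n=6: ⌈(7·395+135)/648⌉ − ⌈(6·395+135)/648⌉ = ⌈2900/648⌉ − ⌈2505/648⌉ = 5 − 4 = 1
n=7: ⌈(8·395+135)/648⌉ − ⌈(7·395+135)/648⌉ = ⌈3295/648⌉ − ⌈2900/648⌉ = 6 − 5 = 1
n=8: ⌈(9·395+135)/648⌉ − ⌈(8·395+135)/648⌉ = ⌈3690/648⌉ − ⌈3295/648⌉ = 6 − 6 = 0
n=9: ⌈(10·395+135)/648⌉ − ⌈(9·395+135)/648⌉ = ⌈4085/648⌉ − ⌈3690/648⌉ = 7 − 6 = 1
n=10: ⌈(11·395+135)/648⌉ − ⌈(10·395+135)/648⌉ = ⌈4480/648⌉ − ⌈4085/648⌉ = 7 − 7 = 0
n=11: ⌈(12·395+135)/648⌉ − ⌈(11·395+135)/648⌉ = ⌈4875/648⌉ − ⌈4480/648⌉ = 8 − 7 = 1
n=12: ⌈(13·395+135)/648⌉ − ⌈(12·395+135)/648⌉ = ⌈5270/648⌉ − ⌈4875/648⌉ = 9 − 8 = 1
n=13: ⌈(14·395+135)/648⌉ − ⌈(13·395+135)/648⌉ = ⌈5665/648⌉ − ⌈5270/648⌉ = 9 − 9 = 0
n=14: ⌈(15·395+135)/648⌉ − ⌈(14·395+135)/648⌉ = ⌈6060/648⌉ − ⌈5665/648⌉ = 10 − 9 = 1
n=15: ⌈(16·395+135)/648⌉ − ⌈(15·395+135)/648⌉ = ⌈6455/648⌉ − ⌈6060/648⌉ = 10 − 10 = 0
n=16: ⌈(17·395+135)/648⌉ − ⌈(16·395+135)/648⌉ = ⌈6850/648⌉ − ⌈6455/648⌉ = 11 − 10 = 1
n=17: ⌈(18·395+135)/648⌉ − ⌈(17·395+135)/648⌉ = ⌈7245/648⌉ − ⌈6850/648⌉ = 12 − 11 = 1
n=18: ⌈(19·395+135)/648⌉ − ⌈(18·395+135)/648⌉ = ⌈7640/648⌉ − ⌈7245/648⌉ = 12 − 12 = 0
n=19: ⌈(20·395+135)/648⌉ − ⌈(19·395+135)/648⌉ = ⌈8035/648⌉ − ⌈7640/648⌉ = 13 − 12 = 1
n=20: ⌈(21·395+135)/648⌉ − ⌈(20·395+135)/648⌉ = ⌈8430/648⌉ − ⌈8035/648⌉ = 14 − 13 = 1
n=21: ⌈(22·395+135)/648⌉ − ⌈(21·395+135)/648⌉ = ⌈8825/648⌉ − ⌈8430/648⌉ = 14 − 14 = 0
n=22: ⌈(23·395+135)/648⌉ − ⌈(22·395+135)/648⌉ = ⌈9220/648⌉ − ⌈8825/648⌉ = 15 − 14 = 1
n=23: ⌈(24·395+135)/648⌉ − ⌈(23·395+135)/648⌉ = ⌈9615/648⌉ − ⌈9220/648⌉ = 15 − 15 = 0
n=24: ⌈(25·395+135)/648⌉ − ⌈(24·395+135)/648⌉ = ⌈10010/648⌉ − ⌈9615/648⌉ = 16 − 15 = 1
n=25: ⌈(26·395+135)/648⌉ − ⌈(25·395+135)/648⌉ = ⌈10405/648⌉ − ⌈10010/648⌉ = 17 − 16 = 1
n=26: ⌈(27·395+135)/648⌉ − ⌈(26·395+135)/648⌉ = ⌈10800/648⌉ − ⌈10405/648⌉ = 17 − 17 = 0
n=27: ⌈(28·395+135)/648⌉ − ⌈(27·395+135)/648⌉ = ⌈11195/648⌉ − ⌈10800/648⌉ = 18 − 17 = 1
n=28: ⌈(29·395+135)/648⌉ − ⌈(28·395+135)/648⌉ = ⌈11590/648⌉ − ⌈11195/648⌉ = 18 − 18 = 0
n=29: ⌈(30·395+135)/648⌉ − ⌈(29·395+135)/648⌉ = ⌈11985/648⌉ − ⌈11590/648⌉ = 19 − 18 = 1
n=30: ⌈(31·395+135)/648⌉ − ⌈(30·395+135)/648⌉ = ⌈12380/648⌉ − ⌈11985/648⌉ = 20 − 19 = 1
n=31: ⌈(32·395+135)/648⌉ − ⌈(31·395+135)/648⌉ = ⌈12775/648⌉ − ⌈12380/648⌉ = 20 − 20 = 0
n=32: ⌈(33·395+135)/648⌉ − ⌈(32·395+135)/648⌉ = ⌈13170/648⌉ − ⌈12775/648⌉ = 21 − 20 = 1
n=33: ⌈(34·395+135)/648⌉ − ⌈(33·395+135)/648⌉ = ⌈13565/648⌉ − ⌈13170/648⌉ = 21 − 21 = 0
n=34: ⌈(35·395+135)/648⌉ − ⌈(34·395+135)/648⌉ = ⌈13960/648⌉ − ⌈13565/648⌉ = 22 − 21 = 1
n=35: ⌈(36·395+135)/648⌉ − ⌈(35·395+135)/648⌉ = ⌈14355/648⌉ − ⌈13960/648⌉ = 23 − 22 = 1
n=36: ⌈(37·395+135)/648⌉ − ⌈(36·395+135)/648⌉ = ⌈14750/648⌉ − ⌈14355/648⌉ = 23 − 23 = 0
n=37: ⌈(38·395+135)/648⌉ − ⌈(37·395+135)/648⌉ = ⌈15145/648⌉ − ⌈14750/648⌉ = 24 − 23 = 1
n=38: ⌈(39·395+135)/648⌉ − ⌈(38·395+135)/648⌉ = ⌈15540/648⌉ − ⌈15145/648⌉ = 24 − 24 = 0
n=39: ⌈(40·395+135)/648⌉ − ⌈(39·395+135)/648⌉ = ⌈15935/648⌉ − ⌈15540/648⌉ = 25 − 24 = 1
n=40: ⌈(41·395+135)/648⌉ − ⌈(40·395+135)/648⌉ = ⌈16330/648⌉ − ⌈15935/648⌉ = 26 − 25 = 1
n=41: ⌈(42·395+135)/648⌉ − ⌈(41·395+135)/648⌉ = ⌈16725/648⌉ − ⌈16330/648⌉ = 26 − 26 = 0
n=42: ⌈(43·395+135)/648⌉ − ⌈(42·395+135)/648⌉ = ⌈17120/648⌉ − ⌈16725/648⌉ = 27 − 26 = 1
n=43: ⌈(44·395+135)/648⌉ − ⌈(43·395+135)/648⌉ = ⌈17515/648⌉ − ⌈17120/648⌉ = 28 − 27 = 1
n=44: ⌈(45·395+135)/648⌉ − ⌈(44·395+135)/648⌉ = ⌈17910/648⌉ − ⌈17515/648⌉ = 28 − 28 = 0
n=45: ⌈(46·395+135)/648⌉ − ⌈(45·395+135)/648⌉ = ⌈18305/648⌉ − ⌈17910/648⌉ = 29 − 28 = 1
n=46: ⌈(47·395+135)/648⌉ − ⌈(46·395+135)/648⌉ = ⌈18700/648⌉ − ⌈18305/648⌉ = 29 − 29 = 0
n=47: ⌈(48·395+135)/648⌉ − ⌈(47·395+135)/648⌉ = ⌈19095/648⌉ − ⌈18700/648⌉ = 30 − 29 = 1
n=48: ⌈(49·395+135)/648⌉ − ⌈(48·395+135)/648⌉ = ⌈19490/648⌉ − ⌈19095/648⌉ = 31 − 30 = 1
n=49: ⌈(50·395+135)/648⌉ − ⌈(49·395+135)/648⌉ = ⌈19885/648⌉ − ⌈19490/648⌉ = 31 − 31 = 0
n=50: ⌈(51·395+135)/648⌉ − ⌈(50·395+135)/648⌉ = ⌈20280/648⌉ − ⌈19885/648⌉ = 32 − 31 = 1
n=51: ⌈(52·395+135)/648⌉ − ⌈(51·395+135)/648⌉ = ⌈20675/648⌉ − ⌈20280/648⌉ = 32 − 32 = 0
n=52: ⌈(53·395+135)/648⌉ − ⌈(52·395+135)/648⌉ = ⌈21070/648⌉ − ⌈20675/648⌉ = 33 − 32 = 1
n=53: ⌈(54·395+135)/648⌉ − ⌈(53·395+135)/648⌉ = ⌈21465/648⌉ − ⌈21070/648⌉ = 34 − 33 = 1
n=54: ⌈(55·395+135)/648⌉ − ⌈(54·395+135)/648⌉ = ⌈21860/648⌉ − ⌈21465/648⌉ = 34 − 34 = 0
n=55: ⌈(56·395+135)/648⌉ − ⌈(55·395+135)/648⌉ = ⌈22255/648⌉ − ⌈21860/648⌉ = 35 − 34 = 1
n=56: ⌈(57·395+135)/648⌉ − ⌈(56·395+135)/648⌉ = ⌈22650/648⌉ − ⌈22255/648⌉ = 35 − 35 = 0
n=57: ⌈(58·395+135)/648⌉ − ⌈(57·395+135)/648⌉ = ⌈23045/648⌉ − ⌈22650/648⌉ = 36 − 35 = 1
n=58: ⌈(59·395+135)/648⌉ − ⌈(58·395+135)/648⌉ = ⌈23440/648⌉ − ⌈23045/648⌉ = 37 − 36 = 1
n=59: ⌈(60·395+135)/648⌉ − ⌈(59·395+135)/648⌉ = ⌈23835/648⌉ − ⌈23440/648⌉ = 37 − 37 = 0
n=60: ⌈(61·395+135)/648⌉ − ⌈(60·395+135)/648⌉ = ⌈24230/648⌉ − ⌈23835/648⌉ = 38 − 37 = 1
n=61: ⌈(62·395+135)/648⌉ − ⌈(61·395+135)/648⌉ = ⌈24625/648⌉ − ⌈24230/648⌉ = 39 − 38 = 1
n=62: ⌈(63·395+135)/648⌉ − ⌈(62·395+135)/648⌉ = ⌈25020/648⌉ − ⌈24625/648⌉ = 39 − 39 = 0
n=63: ⌈(64·395+135)/648⌉ − ⌈(63·395+135)/648⌉ = ⌈25415/648⌉ − ⌈25020/648⌉ = 40 − 39 = 1
n=64: ⌈(65·395+135)/648⌉ − ⌈(64·395+135)/648⌉ = ⌈25810/648⌉ − ⌈25415/648⌉ = 40 − 40 = 0
n=65: ⌈(66·395+135)/648⌉ − ⌈(65·395+135)/648⌉ = ⌈26205/648⌉ − ⌈25810/648⌉ = 41 − 40 = 1
n=66: ⌈(67·395+135)/648⌉ − ⌈(66·395+135)/648⌉ = ⌈26600/648⌉ − ⌈26205/648⌉ = 42 − 41 = 1
n=67: ⌈(68·395+135)/648⌉ − ⌈(67·395+135)/648⌉ = ⌈26995/648⌉ − ⌈26600/648⌉ = 42 − 42 = 0
n=68: ⌈(69·395+135)/648⌉ − ⌈(68·395+135)/648⌉ = ⌈27390/648⌉ − ⌈26995/648⌉ = 43 − 42 = 1
n=69: ⌈(70·395+135)/648⌉ − ⌈(69·395+135)/648⌉ = ⌈27785/648⌉ − ⌈27390/648⌉ = 43 − 43 = 0
n=70: ⌈(71·395+135)/648⌉ − ⌈(70·395+135)/648⌉ = ⌈28180/648⌉ − ⌈27785/648⌉ = 44 − 43 = 1
n=71: ⌈(72·395+135)/648⌉ − ⌈(71·395+135)/648⌉ = ⌈28575/648⌉ − ⌈28180/648⌉ = 45 − 44 = 1
n=72: ⌈(73·395+135)/648⌉ − ⌈(72·395+135)/648⌉ = ⌈28970/648⌉ − ⌈28575/648⌉ = 45 − 45 = 0
n=73: ⌈(74·395+135)/648⌉ − ⌈(73·395+135)/648⌉ = ⌈29365/648⌉ − ⌈28970/648⌉ = 46 − 45 = 1
n=74: ⌈(75·395+135)/648⌉ − ⌈(74·395+135)/648⌉ = ⌈29760/648⌉ − ⌈29365/648⌉ = 46 − 46 = 0
n=75: ⌈(76·395+135)/648⌉ − ⌈(75·395+135)/648⌉ = ⌈30155/648⌉ − ⌈29760/648⌉ = 47 − 46 = 1
n=76: ⌈(77·395+135)/648⌉ − ⌈(76·395+135)/648⌉ = ⌈30550/648⌉ − ⌈30155/648⌉ = 48 − 47 = 1
n=77: ⌈(78·395+135)/648⌉ − ⌈(77·395+135)/648⌉ = ⌈30945/648⌉ − ⌈30550/648⌉ = 48 − 48 = 0
n=78: ⌈(79·395+135)/648⌉ − ⌈(78·395+135)/648⌉ = ⌈31340/648⌉ − ⌈30945/648⌉ = 49 − 48 = 1
n=79: ⌈(80·395+135)/648⌉ − ⌈(79·395+135)/648⌉ = ⌈31735/648⌉ − ⌈31340/648⌉ = 49 − 49 = 0
n=80: ⌈(81·395+135)/648⌉ − ⌈(80·395+135)/648⌉ = ⌈32130/648⌉ − ⌈31735/648⌉ = 50 − 49 = 1
n=81: ⌈(82·395+135)/648⌉ − ⌈(81·395+135)/648⌉ = ⌈32525/648⌉ − ⌈32130/648⌉ = 51 − 50 = 1

0110101101011010110110101101011010110101101101011010110101101101011010110101101011


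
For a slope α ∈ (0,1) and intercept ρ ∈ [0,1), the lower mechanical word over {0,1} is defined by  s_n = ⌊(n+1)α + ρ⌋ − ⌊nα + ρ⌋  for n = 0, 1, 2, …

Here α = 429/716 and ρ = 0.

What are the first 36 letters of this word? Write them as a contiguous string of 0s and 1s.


n=0: ⌊(1·429)/716⌋ − ⌊(0·429)/716⌋ = ⌊429/716⌋ − ⌊0/716⌋ = 0 − 0 = 0
n=1: ⌊(2·429)/716⌋ − ⌊(1·429)/716⌋ = ⌊858/716⌋ − ⌊429/716⌋ = 1 − 0 = 1
n=2: ⌊(3·429)/716⌋ − ⌊(2·429)/716⌋ = ⌊1287/716⌋ − ⌊858/716⌋ = 1 − 1 = 0
n=3: ⌊(4·429)/716⌋ − ⌊(3·429)/716⌋ = ⌊1716/716⌋ − ⌊1287/716⌋ = 2 − 1 = 1
n=4: ⌊(5·429)/716⌋ − ⌊(4·429)/716⌋ = ⌊2145/716⌋ − ⌊1716/716⌋ = 2 − 2 = 0
n=5: ⌊(6·429)/716⌋ − ⌊(5·429)/716⌋ = ⌊2574/716⌋ − ⌊2145/716⌋ = 3 − 2 = 1
n=6: ⌊(7·429)/716⌋ − ⌊(6·429)/716⌋ = ⌊3003/716⌋ − ⌊2574/716⌋ = 4 − 3 = 1
n=7: ⌊(8·429)/716⌋ − ⌊(7·429)/716⌋ = ⌊3432/716⌋ − ⌊3003/716⌋ = 4 − 4 = 0
n=8: ⌊(9·429)/716⌋ − ⌊(8·429)/716⌋ = ⌊3861/716⌋ − ⌊3432/716⌋ = 5 − 4 = 1
n=9: ⌊(10·429)/716⌋ − ⌊(9·429)/716⌋ = ⌊4290/716⌋ − ⌊3861/716⌋ = 5 − 5 = 0
n=10: ⌊(11·429)/716⌋ − ⌊(10·429)/716⌋ = ⌊4719/716⌋ − ⌊4290/716⌋ = 6 − 5 = 1
n=11: ⌊(12·429)/716⌋ − ⌊(11·429)/716⌋ = ⌊5148/716⌋ − ⌊4719/716⌋ = 7 − 6 = 1
n=12: ⌊(13·429)/716⌋ − ⌊(12·429)/716⌋ = ⌊5577/716⌋ − ⌊5148/716⌋ = 7 − 7 = 0
n=13: ⌊(14·429)/716⌋ − ⌊(13·429)/716⌋ = ⌊6006/716⌋ − ⌊5577/716⌋ = 8 − 7 = 1
n=14: ⌊(15·429)/716⌋ − ⌊(14·429)/716⌋ = ⌊6435/716⌋ − ⌊6006/716⌋ = 8 − 8 = 0
n=15: ⌊(16·429)/716⌋ − ⌊(15·429)/716⌋ = ⌊6864/716⌋ − ⌊6435/716⌋ = 9 − 8 = 1
n=16: ⌊(17·429)/716⌋ − ⌊(16·429)/716⌋ = ⌊7293/716⌋ − ⌊6864/716⌋ = 10 − 9 = 1
n=17: ⌊(18·429)/716⌋ − ⌊(17·429)/716⌋ = ⌊7722/716⌋ − ⌊7293/716⌋ = 10 − 10 = 0
n=18: ⌊(19·429)/716⌋ − ⌊(18·429)/716⌋ = ⌊8151/716⌋ − ⌊7722/716⌋ = 11 − 10 = 1
n=19: ⌊(20·429)/716⌋ − ⌊(19·429)/716⌋ = ⌊8580/716⌋ − ⌊8151/716⌋ = 11 − 11 = 0
n=20: ⌊(21·429)/716⌋ − ⌊(20·429)/716⌋ = ⌊9009/716⌋ − ⌊8580/716⌋ = 12 − 11 = 1
n=21: ⌊(22·429)/716⌋ − ⌊(21·429)/716⌋ = ⌊9438/716⌋ − ⌊9009/716⌋ = 13 − 12 = 1
n=22: ⌊(23·429)/716⌋ − ⌊(22·429)/716⌋ = ⌊9867/716⌋ − ⌊9438/716⌋ = 13 − 13 = 0
n=23: ⌊(24·429)/716⌋ − ⌊(23·429)/716⌋ = ⌊10296/716⌋ − ⌊9867/716⌋ = 14 − 13 = 1
n=24: ⌊(25·429)/716⌋ − ⌊(24·429)/716⌋ = ⌊10725/716⌋ − ⌊10296/716⌋ = 14 − 14 = 0
n=25: ⌊(26·429)/716⌋ − ⌊(25·429)/716⌋ = ⌊11154/716⌋ − ⌊10725/716⌋ = 15 − 14 = 1
n=26: ⌊(27·429)/716⌋ − ⌊(26·429)/716⌋ = ⌊11583/716⌋ − ⌊11154/716⌋ = 16 − 15 = 1
n=27: ⌊(28·429)/716⌋ − ⌊(27·429)/716⌋ = ⌊12012/716⌋ − ⌊11583/716⌋ = 16 − 16 = 0
n=28: ⌊(29·429)/716⌋ − ⌊(28·429)/716⌋ = ⌊12441/716⌋ − ⌊12012/716⌋ = 17 − 16 = 1
n=29: ⌊(30·429)/716⌋ − ⌊(29·429)/716⌋ = ⌊12870/716⌋ − ⌊12441/716⌋ = 17 − 17 = 0
n=30: ⌊(31·429)/716⌋ − ⌊(30·429)/716⌋ = ⌊13299/716⌋ − ⌊12870/716⌋ = 18 − 17 = 1
n=31: ⌊(32·429)/716⌋ − ⌊(31·429)/716⌋ = ⌊13728/716⌋ − ⌊13299/716⌋ = 19 − 18 = 1
n=32: ⌊(33·429)/716⌋ − ⌊(32·429)/716⌋ = ⌊14157/716⌋ − ⌊13728/716⌋ = 19 − 19 = 0
n=33: ⌊(34·429)/716⌋ − ⌊(33·429)/716⌋ = ⌊14586/716⌋ − ⌊14157/716⌋ = 20 − 19 = 1
n=34: ⌊(35·429)/716⌋ − ⌊(34·429)/716⌋ = ⌊15015/716⌋ − ⌊14586/716⌋ = 20 − 20 = 0
n=35: ⌊(36·429)/716⌋ − ⌊(35·429)/716⌋ = ⌊15444/716⌋ − ⌊15015/716⌋ = 21 − 20 = 1

010101101011010110101101011010110101


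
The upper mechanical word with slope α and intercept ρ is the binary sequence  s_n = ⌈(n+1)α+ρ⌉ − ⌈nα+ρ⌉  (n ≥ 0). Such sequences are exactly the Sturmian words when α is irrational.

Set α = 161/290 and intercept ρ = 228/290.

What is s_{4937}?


(n+1)α + ρ = (4938·161 + 228) / 290 = 795246/290
nα + ρ     = (4937·161 + 228) / 290 = 795085/290
⌈795246/290⌉ = 2743,  ⌈795085/290⌉ = 2742
s_{4937} = 2743 − 2742 = 1

1


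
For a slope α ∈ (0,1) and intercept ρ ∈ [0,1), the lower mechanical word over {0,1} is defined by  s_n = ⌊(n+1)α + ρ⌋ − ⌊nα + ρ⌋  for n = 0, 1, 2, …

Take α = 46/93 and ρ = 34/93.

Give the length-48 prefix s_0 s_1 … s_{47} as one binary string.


n=0: ⌊(1·46+34)/93⌋ − ⌊(0·46+34)/93⌋ = ⌊80/93⌋ − ⌊34/93⌋ = 0 − 0 = 0
n=1: ⌊(2·46+34)/93⌋ − ⌊(1·46+34)/93⌋ = ⌊126/93⌋ − ⌊80/93⌋ = 1 − 0 = 1
n=2: ⌊(3·46+34)/93⌋ − ⌊(2·46+34)/93⌋ = ⌊172/93⌋ − ⌊126/93⌋ = 1 − 1 = 0
n=3: ⌊(4·46+34)/93⌋ − ⌊(3·46+34)/93⌋ = ⌊218/93⌋ − ⌊172/93⌋ = 2 − 1 = 1
n=4: ⌊(5·46+34)/93⌋ − ⌊(4·46+34)/93⌋ = ⌊264/93⌋ − ⌊218/93⌋ = 2 − 2 = 0
n=5: ⌊(6·46+34)/93⌋ − ⌊(5·46+34)/93⌋ = ⌊310/93⌋ − ⌊264/93⌋ = 3 − 2 = 1
n=6: ⌊(7·46+34)/93⌋ − ⌊(6·46+34)/93⌋ = ⌊356/93⌋ − ⌊310/93⌋ = 3 − 3 = 0
n=7: ⌊(8·46+34)/93⌋ − ⌊(7·46+34)/93⌋ = ⌊402/93⌋ − ⌊356/93⌋ = 4 − 3 = 1
n=8: ⌊(9·46+34)/93⌋ − ⌊(8·46+34)/93⌋ = ⌊448/93⌋ − ⌊402/93⌋ = 4 − 4 = 0
n=9: ⌊(10·46+34)/93⌋ − ⌊(9·46+34)/93⌋ = ⌊494/93⌋ − ⌊448/93⌋ = 5 − 4 = 1
n=10: ⌊(11·46+34)/93⌋ − ⌊(10·46+34)/93⌋ = ⌊540/93⌋ − ⌊494/93⌋ = 5 − 5 = 0
n=11: ⌊(12·46+34)/93⌋ − ⌊(11·46+34)/93⌋ = ⌊586/93⌋ − ⌊540/93⌋ = 6 − 5 = 1
n=12: ⌊(13·46+34)/93⌋ − ⌊(12·46+34)/93⌋ = ⌊632/93⌋ − ⌊586/93⌋ = 6 − 6 = 0
n=13: ⌊(14·46+34)/93⌋ − ⌊(13·46+34)/93⌋ = ⌊678/93⌋ − ⌊632/93⌋ = 7 − 6 = 1
n=14: ⌊(15·46+34)/93⌋ − ⌊(14·46+34)/93⌋ = ⌊724/93⌋ − ⌊678/93⌋ = 7 − 7 = 0
n=15: ⌊(16·46+34)/93⌋ − ⌊(15·46+34)/93⌋ = ⌊770/93⌋ − ⌊724/93⌋ = 8 − 7 = 1
n=16: ⌊(17·46+34)/93⌋ − ⌊(16·46+34)/93⌋ = ⌊816/93⌋ − ⌊770/93⌋ = 8 − 8 = 0
n=17: ⌊(18·46+34)/93⌋ − ⌊(17·46+34)/93⌋ = ⌊862/93⌋ − ⌊816/93⌋ = 9 − 8 = 1
n=18: ⌊(19·46+34)/93⌋ − ⌊(18·46+34)/93⌋ = ⌊908/93⌋ − ⌊862/93⌋ = 9 − 9 = 0
n=19: ⌊(20·46+34)/93⌋ − ⌊(19·46+34)/93⌋ = ⌊954/93⌋ − ⌊908/93⌋ = 10 − 9 = 1
n=20: ⌊(21·46+34)/93⌋ − ⌊(20·46+34)/93⌋ = ⌊1000/93⌋ − ⌊954/93⌋ = 10 − 10 = 0
n=21: ⌊(22·46+34)/93⌋ − ⌊(21·46+34)/93⌋ = ⌊1046/93⌋ − ⌊1000/93⌋ = 11 − 10 = 1
n=22: ⌊(23·46+34)/93⌋ − ⌊(22·46+34)/93⌋ = ⌊1092/93⌋ − ⌊1046/93⌋ = 11 − 11 = 0
n=23: ⌊(24·46+34)/93⌋ − ⌊(23·46+34)/93⌋ = ⌊1138/93⌋ − ⌊1092/93⌋ = 12 − 11 = 1
n=24: ⌊(25·46+34)/93⌋ − ⌊(24·46+34)/93⌋ = ⌊1184/93⌋ − ⌊1138/93⌋ = 12 − 12 = 0
n=25: ⌊(26·46+34)/93⌋ − ⌊(25·46+34)/93⌋ = ⌊1230/93⌋ − ⌊1184/93⌋ = 13 − 12 = 1
n=26: ⌊(27·46+34)/93⌋ − ⌊(26·46+34)/93⌋ = ⌊1276/93⌋ − ⌊1230/93⌋ = 13 − 13 = 0
n=27: ⌊(28·46+34)/93⌋ − ⌊(27·46+34)/93⌋ = ⌊1322/93⌋ − ⌊1276/93⌋ = 14 − 13 = 1
n=28: ⌊(29·46+34)/93⌋ − ⌊(28·46+34)/93⌋ = ⌊1368/93⌋ − ⌊1322/93⌋ = 14 − 14 = 0
n=29: ⌊(30·46+34)/93⌋ − ⌊(29·46+34)/93⌋ = ⌊1414/93⌋ − ⌊1368/93⌋ = 15 − 14 = 1
n=30: ⌊(31·46+34)/93⌋ − ⌊(30·46+34)/93⌋ = ⌊1460/93⌋ − ⌊1414/93⌋ = 15 − 15 = 0
n=31: ⌊(32·46+34)/93⌋ − ⌊(31·46+34)/93⌋ = ⌊1506/93⌋ − ⌊1460/93⌋ = 16 − 15 = 1
n=32: ⌊(33·46+34)/93⌋ − ⌊(32·46+34)/93⌋ = ⌊1552/93⌋ − ⌊1506/93⌋ = 16 − 16 = 0
n=33: ⌊(34·46+34)/93⌋ − ⌊(33·46+34)/93⌋ = ⌊1598/93⌋ − ⌊1552/93⌋ = 17 − 16 = 1
n=34: ⌊(35·46+34)/93⌋ − ⌊(34·46+34)/93⌋ = ⌊1644/93⌋ − ⌊1598/93⌋ = 17 − 17 = 0
n=35: ⌊(36·46+34)/93⌋ − ⌊(35·46+34)/93⌋ = ⌊1690/93⌋ − ⌊1644/93⌋ = 18 − 17 = 1
n=36: ⌊(37·46+34)/93⌋ − ⌊(36·46+34)/93⌋ = ⌊1736/93⌋ − ⌊1690/93⌋ = 18 − 18 = 0
n=37: ⌊(38·46+34)/93⌋ − ⌊(37·46+34)/93⌋ = ⌊1782/93⌋ − ⌊1736/93⌋ = 19 − 18 = 1
n=38: ⌊(39·46+34)/93⌋ − ⌊(38·46+34)/93⌋ = ⌊1828/93⌋ − ⌊1782/93⌋ = 19 − 19 = 0
n=39: ⌊(40·46+34)/93⌋ − ⌊(39·46+34)/93⌋ = ⌊1874/93⌋ − ⌊1828/93⌋ = 20 − 19 = 1
n=40: ⌊(41·46+34)/93⌋ − ⌊(40·46+34)/93⌋ = ⌊1920/93⌋ − ⌊1874/93⌋ = 20 − 20 = 0
n=41: ⌊(42·46+34)/93⌋ − ⌊(41·46+34)/93⌋ = ⌊1966/93⌋ − ⌊1920/93⌋ = 21 − 20 = 1
n=42: ⌊(43·46+34)/93⌋ − ⌊(42·46+34)/93⌋ = ⌊2012/93⌋ − ⌊1966/93⌋ = 21 − 21 = 0
n=43: ⌊(44·46+34)/93⌋ − ⌊(43·46+34)/93⌋ = ⌊2058/93⌋ − ⌊2012/93⌋ = 22 − 21 = 1
n=44: ⌊(45·46+34)/93⌋ − ⌊(44·46+34)/93⌋ = ⌊2104/93⌋ − ⌊2058/93⌋ = 22 − 22 = 0
n=45: ⌊(46·46+34)/93⌋ − ⌊(45·46+34)/93⌋ = ⌊2150/93⌋ − ⌊2104/93⌋ = 23 − 22 = 1
n=46: ⌊(47·46+34)/93⌋ − ⌊(46·46+34)/93⌋ = ⌊2196/93⌋ − ⌊2150/93⌋ = 23 − 23 = 0
n=47: ⌊(48·46+34)/93⌋ − ⌊(47·46+34)/93⌋ = ⌊2242/93⌋ − ⌊2196/93⌋ = 24 − 23 = 1

010101010101010101010101010101010101010101010101


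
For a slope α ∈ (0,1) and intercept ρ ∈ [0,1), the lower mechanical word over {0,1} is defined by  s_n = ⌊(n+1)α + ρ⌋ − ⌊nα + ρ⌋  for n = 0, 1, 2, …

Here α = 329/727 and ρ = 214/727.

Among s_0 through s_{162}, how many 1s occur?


74

#1s = Σ_{n=0}^{162} s_n = Σ_{n=0}^{162} (⌊(n+1)α+ρ⌋ − ⌊nα+ρ⌋)
the sum telescopes: every ⌊nα+ρ⌋ with 0 < n < 163 appears once with + and once with −, leaving ⌊163α+ρ⌋ − ⌊0·α+ρ⌋
163α + ρ = (163·329 + 214) / 727 = 53841/727
ρ = 214/727
⌊53841/727⌋ = 74,  ⌊214/727⌋ = 0
#1s = 74 − 0 = 74


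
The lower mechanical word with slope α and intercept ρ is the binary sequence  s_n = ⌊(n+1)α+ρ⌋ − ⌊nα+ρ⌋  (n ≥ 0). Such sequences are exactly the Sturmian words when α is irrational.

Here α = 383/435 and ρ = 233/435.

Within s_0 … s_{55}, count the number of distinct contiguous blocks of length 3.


4

t_n = ⌊(n·383+233)/435⌋ for n = 0 … 56:
  n=0…9: ⌊233/435⌋=0 ⌊616/435⌋=1 ⌊999/435⌋=2 ⌊1382/435⌋=3 ⌊1765/435⌋=4 ⌊2148/435⌋=4 ⌊2531/435⌋=5 ⌊2914/435⌋=6 ⌊3297/435⌋=7 ⌊3680/435⌋=8
  n=10…19: ⌊4063/435⌋=9 ⌊4446/435⌋=10 ⌊4829/435⌋=11 ⌊5212/435⌋=11 ⌊5595/435⌋=12 ⌊5978/435⌋=13 ⌊6361/435⌋=14 ⌊6744/435⌋=15 ⌊7127/435⌋=16 ⌊7510/435⌋=17
  n=20…29: ⌊7893/435⌋=18 ⌊8276/435⌋=19 ⌊8659/435⌋=19 ⌊9042/435⌋=20 ⌊9425/435⌋=21 ⌊9808/435⌋=22 ⌊10191/435⌋=23 ⌊10574/435⌋=24 ⌊10957/435⌋=25 ⌊11340/435⌋=26
  n=30…39: ⌊11723/435⌋=26 ⌊12106/435⌋=27 ⌊12489/435⌋=28 ⌊12872/435⌋=29 ⌊13255/435⌋=30 ⌊13638/435⌋=31 ⌊14021/435⌋=32 ⌊14404/435⌋=33 ⌊14787/435⌋=33 ⌊15170/435⌋=34
  n=40…49: ⌊15553/435⌋=35 ⌊15936/435⌋=36 ⌊16319/435⌋=37 ⌊16702/435⌋=38 ⌊17085/435⌋=39 ⌊17468/435⌋=40 ⌊17851/435⌋=41 ⌊18234/435⌋=41 ⌊18617/435⌋=42 ⌊19000/435⌋=43
  n=50…56: ⌊19383/435⌋=44 ⌊19766/435⌋=45 ⌊20149/435⌋=46 ⌊20532/435⌋=47 ⌊20915/435⌋=48 ⌊21298/435⌋=48 ⌊21681/435⌋=49
s_n = t_(n+1) − t_n for n = 0 … 55 gives
prefix = 11110111111101111111101111111011111110111111110111111101
slide a length-3 window over [0..2] … [53..55] (54 windows); first occurrence of each distinct factor:
  [  0..  2] 111
  [  2..  4] 110
  [  3..  5] 101
  [  4..  6] 011
  (the other 50 windows repeat one of these)
distinct factors: {011, 101, 110, 111}
count = 4  (Sturmian bound for length 3 is 4)


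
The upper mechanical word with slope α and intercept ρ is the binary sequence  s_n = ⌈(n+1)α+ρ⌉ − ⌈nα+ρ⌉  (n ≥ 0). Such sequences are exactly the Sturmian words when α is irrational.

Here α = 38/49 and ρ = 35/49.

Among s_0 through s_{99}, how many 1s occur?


78

#1s = Σ_{n=0}^{99} s_n = Σ_{n=0}^{99} (⌈(n+1)α+ρ⌉ − ⌈nα+ρ⌉)
the sum telescopes: every ⌈nα+ρ⌉ with 0 < n < 100 appears once with + and once with −, leaving ⌈100α+ρ⌉ − ⌈0·α+ρ⌉
100α + ρ = (100·38 + 35) / 49 = 3835/49
ρ = 35/49
⌈3835/49⌉ = 79,  ⌈35/49⌉ = 1
#1s = 79 − 1 = 78


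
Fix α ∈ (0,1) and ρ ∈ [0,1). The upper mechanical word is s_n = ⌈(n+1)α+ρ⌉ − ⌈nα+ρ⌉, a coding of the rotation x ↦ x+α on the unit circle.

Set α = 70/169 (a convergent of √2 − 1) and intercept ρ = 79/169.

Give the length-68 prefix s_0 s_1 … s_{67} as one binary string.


n=0: ⌈(1·70+79)/169⌉ − ⌈(0·70+79)/169⌉ = ⌈149/169⌉ − ⌈79/169⌉ = 1 − 1 = 0
n=1: ⌈(2·70+79)/169⌉ − ⌈(1·70+79)/169⌉ = ⌈219/169⌉ − ⌈149/169⌉ = 2 − 1 = 1
n=2: ⌈(3·70+79)/169⌉ − ⌈(2·70+79)/169⌉ = ⌈289/169⌉ − ⌈219/169⌉ = 2 − 2 = 0
n=3: ⌈(4·70+79)/169⌉ − ⌈(3·70+79)/169⌉ = ⌈359/169⌉ − ⌈289/169⌉ = 3 − 2 = 1
n=4: ⌈(5·70+79)/169⌉ − ⌈(4·70+79)/169⌉ = ⌈429/169⌉ − ⌈359/169⌉ = 3 − 3 = 0
n=5: ⌈(6·70+79)/169⌉ − ⌈(5·70+79)/169⌉ = ⌈499/169⌉ − ⌈429/169⌉ = 3 − 3 = 0
n=6: ⌈(7·70+79)/169⌉ − ⌈(6·70+79)/169⌉ = ⌈569/169⌉ − ⌈499/169⌉ = 4 − 3 = 1
n=7: ⌈(8·70+79)/169⌉ − ⌈(7·70+79)/169⌉ = ⌈639/169⌉ − ⌈569/169⌉ = 4 − 4 = 0
n=8: ⌈(9·70+79)/169⌉ − ⌈(8·70+79)/169⌉ = ⌈709/169⌉ − ⌈639/169⌉ = 5 − 4 = 1
n=9: ⌈(10·70+79)/169⌉ − ⌈(9·70+79)/169⌉ = ⌈779/169⌉ − ⌈709/169⌉ = 5 − 5 = 0
n=10: ⌈(11·70+79)/169⌉ − ⌈(10·70+79)/169⌉ = ⌈849/169⌉ − ⌈779/169⌉ = 6 − 5 = 1
n=11: ⌈(12·70+79)/169⌉ − ⌈(11·70+79)/169⌉ = ⌈919/169⌉ − ⌈849/169⌉ = 6 − 6 = 0
n=12: ⌈(13·70+79)/169⌉ − ⌈(12·70+79)/169⌉ = ⌈989/169⌉ − ⌈919/169⌉ = 6 − 6 = 0
n=13: ⌈(14·70+79)/169⌉ − ⌈(13·70+79)/169⌉ = ⌈1059/169⌉ − ⌈989/169⌉ = 7 − 6 = 1
n=14: ⌈(15·70+79)/169⌉ − ⌈(14·70+79)/169⌉ = ⌈1129/169⌉ − ⌈1059/169⌉ = 7 − 7 = 0
n=15: ⌈(16·70+79)/169⌉ − ⌈(15·70+79)/169⌉ = ⌈1199/169⌉ − ⌈1129/169⌉ = 8 − 7 = 1
n=16: ⌈(17·70+79)/169⌉ − ⌈(16·70+79)/169⌉ = ⌈1269/169⌉ − ⌈1199/169⌉ = 8 − 8 = 0
n=17: ⌈(18·70+79)/169⌉ − ⌈(17·70+79)/169⌉ = ⌈1339/169⌉ − ⌈1269/169⌉ = 8 − 8 = 0
n=18: ⌈(19·70+79)/169⌉ − ⌈(18·70+79)/169⌉ = ⌈1409/169⌉ − ⌈1339/169⌉ = 9 − 8 = 1
n=19: ⌈(20·70+79)/169⌉ − ⌈(19·70+79)/169⌉ = ⌈1479/169⌉ − ⌈1409/169⌉ = 9 − 9 = 0
n=20: ⌈(21·70+79)/169⌉ − ⌈(20·70+79)/169⌉ = ⌈1549/169⌉ − ⌈1479/169⌉ = 10 − 9 = 1
n=21: ⌈(22·70+79)/169⌉ − ⌈(21·70+79)/169⌉ = ⌈1619/169⌉ − ⌈1549/169⌉ = 10 − 10 = 0
n=22: ⌈(23·70+79)/169⌉ − ⌈(22·70+79)/169⌉ = ⌈1689/169⌉ − ⌈1619/169⌉ = 10 − 10 = 0
n=23: ⌈(24·70+79)/169⌉ − ⌈(23·70+79)/169⌉ = ⌈1759/169⌉ − ⌈1689/169⌉ = 11 − 10 = 1
n=24: ⌈(25·70+79)/169⌉ − ⌈(24·70+79)/169⌉ = ⌈1829/169⌉ − ⌈1759/169⌉ = 11 − 11 = 0
n=25: ⌈(26·70+79)/169⌉ − ⌈(25·70+79)/169⌉ = ⌈1899/169⌉ − ⌈1829/169⌉ = 12 − 11 = 1
n=26: ⌈(27·70+79)/169⌉ − ⌈(26·70+79)/169⌉ = ⌈1969/169⌉ − ⌈1899/169⌉ = 12 − 12 = 0
n=27: ⌈(28·70+79)/169⌉ − ⌈(27·70+79)/169⌉ = ⌈2039/169⌉ − ⌈1969/169⌉ = 13 − 12 = 1
n=28: ⌈(29·70+79)/169⌉ − ⌈(28·70+79)/169⌉ = ⌈2109/169⌉ − ⌈2039/169⌉ = 13 − 13 = 0
n=29: ⌈(30·70+79)/169⌉ − ⌈(29·70+79)/169⌉ = ⌈2179/169⌉ − ⌈2109/169⌉ = 13 − 13 = 0
n=30: ⌈(31·70+79)/169⌉ − ⌈(30·70+79)/169⌉ = ⌈2249/169⌉ − ⌈2179/169⌉ = 14 − 13 = 1
n=31: ⌈(32·70+79)/169⌉ − ⌈(31·70+79)/169⌉ = ⌈2319/169⌉ − ⌈2249/169⌉ = 14 − 14 = 0
n=32: ⌈(33·70+79)/169⌉ − ⌈(32·70+79)/169⌉ = ⌈2389/169⌉ − ⌈2319/169⌉ = 15 − 14 = 1
n=33: ⌈(34·70+79)/169⌉ − ⌈(33·70+79)/169⌉ = ⌈2459/169⌉ − ⌈2389/169⌉ = 15 − 15 = 0
n=34: ⌈(35·70+79)/169⌉ − ⌈(34·70+79)/169⌉ = ⌈2529/169⌉ − ⌈2459/169⌉ = 15 − 15 = 0
n=35: ⌈(36·70+79)/169⌉ − ⌈(35·70+79)/169⌉ = ⌈2599/169⌉ − ⌈2529/169⌉ = 16 − 15 = 1
n=36: ⌈(37·70+79)/169⌉ − ⌈(36·70+79)/169⌉ = ⌈2669/169⌉ − ⌈2599/169⌉ = 16 − 16 = 0
n=37: ⌈(38·70+79)/169⌉ − ⌈(37·70+79)/169⌉ = ⌈2739/169⌉ − ⌈2669/169⌉ = 17 − 16 = 1
n=38: ⌈(39·70+79)/169⌉ − ⌈(38·70+79)/169⌉ = ⌈2809/169⌉ − ⌈2739/169⌉ = 17 − 17 = 0
n=39: ⌈(40·70+79)/169⌉ − ⌈(39·70+79)/169⌉ = ⌈2879/169⌉ − ⌈2809/169⌉ = 18 − 17 = 1
n=40: ⌈(41·70+79)/169⌉ − ⌈(40·70+79)/169⌉ = ⌈2949/169⌉ − ⌈2879/169⌉ = 18 − 18 = 0
n=41: ⌈(42·70+79)/169⌉ − ⌈(41·70+79)/169⌉ = ⌈3019/169⌉ − ⌈2949/169⌉ = 18 − 18 = 0
n=42: ⌈(43·70+79)/169⌉ − ⌈(42·70+79)/169⌉ = ⌈3089/169⌉ − ⌈3019/169⌉ = 19 − 18 = 1
n=43: ⌈(44·70+79)/169⌉ − ⌈(43·70+79)/169⌉ = ⌈3159/169⌉ − ⌈3089/169⌉ = 19 − 19 = 0
n=44: ⌈(45·70+79)/169⌉ − ⌈(44·70+79)/169⌉ = ⌈3229/169⌉ − ⌈3159/169⌉ = 20 − 19 = 1
n=45: ⌈(46·70+79)/169⌉ − ⌈(45·70+79)/169⌉ = ⌈3299/169⌉ − ⌈3229/169⌉ = 20 − 20 = 0
n=46: ⌈(47·70+79)/169⌉ − ⌈(46·70+79)/169⌉ = ⌈3369/169⌉ − ⌈3299/169⌉ = 20 − 20 = 0
n=47: ⌈(48·70+79)/169⌉ − ⌈(47·70+79)/169⌉ = ⌈3439/169⌉ − ⌈3369/169⌉ = 21 − 20 = 1
n=48: ⌈(49·70+79)/169⌉ − ⌈(48·70+79)/169⌉ = ⌈3509/169⌉ − ⌈3439/169⌉ = 21 − 21 = 0
n=49: ⌈(50·70+79)/169⌉ − ⌈(49·70+79)/169⌉ = ⌈3579/169⌉ − ⌈3509/169⌉ = 22 − 21 = 1
n=50: ⌈(51·70+79)/169⌉ − ⌈(50·70+79)/169⌉ = ⌈3649/169⌉ − ⌈3579/169⌉ = 22 − 22 = 0
n=51: ⌈(52·70+79)/169⌉ − ⌈(51·70+79)/169⌉ = ⌈3719/169⌉ − ⌈3649/169⌉ = 23 − 22 = 1
n=52: ⌈(53·70+79)/169⌉ − ⌈(52·70+79)/169⌉ = ⌈3789/169⌉ − ⌈3719/169⌉ = 23 − 23 = 0
n=53: ⌈(54·70+79)/169⌉ − ⌈(53·70+79)/169⌉ = ⌈3859/169⌉ − ⌈3789/169⌉ = 23 − 23 = 0
n=54: ⌈(55·70+79)/169⌉ − ⌈(54·70+79)/169⌉ = ⌈3929/169⌉ − ⌈3859/169⌉ = 24 − 23 = 1
n=55: ⌈(56·70+79)/169⌉ − ⌈(55·70+79)/169⌉ = ⌈3999/169⌉ − ⌈3929/169⌉ = 24 − 24 = 0
n=56: ⌈(57·70+79)/169⌉ − ⌈(56·70+79)/169⌉ = ⌈4069/169⌉ − ⌈3999/169⌉ = 25 − 24 = 1
n=57: ⌈(58·70+79)/169⌉ − ⌈(57·70+79)/169⌉ = ⌈4139/169⌉ − ⌈4069/169⌉ = 25 − 25 = 0
n=58: ⌈(59·70+79)/169⌉ − ⌈(58·70+79)/169⌉ = ⌈4209/169⌉ − ⌈4139/169⌉ = 25 − 25 = 0
n=59: ⌈(60·70+79)/169⌉ − ⌈(59·70+79)/169⌉ = ⌈4279/169⌉ − ⌈4209/169⌉ = 26 − 25 = 1
n=60: ⌈(61·70+79)/169⌉ − ⌈(60·70+79)/169⌉ = ⌈4349/169⌉ − ⌈4279/169⌉ = 26 − 26 = 0
n=61: ⌈(62·70+79)/169⌉ − ⌈(61·70+79)/169⌉ = ⌈4419/169⌉ − ⌈4349/169⌉ = 27 − 26 = 1
n=62: ⌈(63·70+79)/169⌉ − ⌈(62·70+79)/169⌉ = ⌈4489/169⌉ − ⌈4419/169⌉ = 27 − 27 = 0
n=63: ⌈(64·70+79)/169⌉ − ⌈(63·70+79)/169⌉ = ⌈4559/169⌉ − ⌈4489/169⌉ = 27 − 27 = 0
n=64: ⌈(65·70+79)/169⌉ − ⌈(64·70+79)/169⌉ = ⌈4629/169⌉ − ⌈4559/169⌉ = 28 − 27 = 1
n=65: ⌈(66·70+79)/169⌉ − ⌈(65·70+79)/169⌉ = ⌈4699/169⌉ − ⌈4629/169⌉ = 28 − 28 = 0
n=66: ⌈(67·70+79)/169⌉ − ⌈(66·70+79)/169⌉ = ⌈4769/169⌉ − ⌈4699/169⌉ = 29 − 28 = 1
n=67: ⌈(68·70+79)/169⌉ − ⌈(67·70+79)/169⌉ = ⌈4839/169⌉ − ⌈4769/169⌉ = 29 − 29 = 0

01010010101001010010100101010010100101010010100101010010100101001010


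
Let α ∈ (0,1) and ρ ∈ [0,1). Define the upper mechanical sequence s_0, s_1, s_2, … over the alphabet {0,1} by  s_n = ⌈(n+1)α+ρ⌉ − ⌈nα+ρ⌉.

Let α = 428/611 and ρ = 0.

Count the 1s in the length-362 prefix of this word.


254

#1s = Σ_{n=0}^{361} s_n = Σ_{n=0}^{361} (⌈(n+1)α+ρ⌉ − ⌈nα+ρ⌉)
the sum telescopes: every ⌈nα+ρ⌉ with 0 < n < 362 appears once with + and once with −, leaving ⌈362α+ρ⌉ − ⌈0·α+ρ⌉
362α + ρ = (362·428) / 611 = 154936/611
ρ = 0/611
⌈154936/611⌉ = 254,  ⌈0/611⌉ = 0
#1s = 254 − 0 = 254


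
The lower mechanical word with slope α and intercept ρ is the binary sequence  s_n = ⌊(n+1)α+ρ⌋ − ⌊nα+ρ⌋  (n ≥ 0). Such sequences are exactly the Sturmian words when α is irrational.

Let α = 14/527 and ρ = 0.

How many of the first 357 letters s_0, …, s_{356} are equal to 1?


#1s = Σ_{n=0}^{356} s_n = Σ_{n=0}^{356} (⌊(n+1)α+ρ⌋ − ⌊nα+ρ⌋)
the sum telescopes: every ⌊nα+ρ⌋ with 0 < n < 357 appears once with + and once with −, leaving ⌊357α+ρ⌋ − ⌊0·α+ρ⌋
357α + ρ = (357·14) / 527 = 4998/527
ρ = 0/527
⌊4998/527⌋ = 9,  ⌊0/527⌋ = 0
#1s = 9 − 0 = 9

9


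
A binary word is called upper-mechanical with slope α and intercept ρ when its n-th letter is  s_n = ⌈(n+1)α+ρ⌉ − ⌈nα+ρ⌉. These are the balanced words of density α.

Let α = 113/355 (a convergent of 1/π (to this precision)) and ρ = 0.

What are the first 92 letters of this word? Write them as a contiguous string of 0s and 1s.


10010010010010010010010001001001001001001001000100100100100100100100010010010010010010010001

n=0: ⌈(1·113)/355⌉ − ⌈(0·113)/355⌉ = ⌈113/355⌉ − ⌈0/355⌉ = 1 − 0 = 1
n=1: ⌈(2·113)/355⌉ − ⌈(1·113)/355⌉ = ⌈226/355⌉ − ⌈113/355⌉ = 1 − 1 = 0
n=2: ⌈(3·113)/355⌉ − ⌈(2·113)/355⌉ = ⌈339/355⌉ − ⌈226/355⌉ = 1 − 1 = 0
n=3: ⌈(4·113)/355⌉ − ⌈(3·113)/355⌉ = ⌈452/355⌉ − ⌈339/355⌉ = 2 − 1 = 1
n=4: ⌈(5·113)/355⌉ − ⌈(4·113)/355⌉ = ⌈565/355⌉ − ⌈452/355⌉ = 2 − 2 = 0
n=5: ⌈(6·113)/355⌉ − ⌈(5·113)/355⌉ = ⌈678/355⌉ − ⌈565/355⌉ = 2 − 2 = 0
n=6: ⌈(7·113)/355⌉ − ⌈(6·113)/355⌉ = ⌈791/355⌉ − ⌈678/355⌉ = 3 − 2 = 1
n=7: ⌈(8·113)/355⌉ − ⌈(7·113)/355⌉ = ⌈904/355⌉ − ⌈791/355⌉ = 3 − 3 = 0
n=8: ⌈(9·113)/355⌉ − ⌈(8·113)/355⌉ = ⌈1017/355⌉ − ⌈904/355⌉ = 3 − 3 = 0
n=9: ⌈(10·113)/355⌉ − ⌈(9·113)/355⌉ = ⌈1130/355⌉ − ⌈1017/355⌉ = 4 − 3 = 1
n=10: ⌈(11·113)/355⌉ − ⌈(10·113)/355⌉ = ⌈1243/355⌉ − ⌈1130/355⌉ = 4 − 4 = 0
n=11: ⌈(12·113)/355⌉ − ⌈(11·113)/355⌉ = ⌈1356/355⌉ − ⌈1243/355⌉ = 4 − 4 = 0
n=12: ⌈(13·113)/355⌉ − ⌈(12·113)/355⌉ = ⌈1469/355⌉ − ⌈1356/355⌉ = 5 − 4 = 1
n=13: ⌈(14·113)/355⌉ − ⌈(13·113)/355⌉ = ⌈1582/355⌉ − ⌈1469/355⌉ = 5 − 5 = 0
n=14: ⌈(15·113)/355⌉ − ⌈(14·113)/355⌉ = ⌈1695/355⌉ − ⌈1582/355⌉ = 5 − 5 = 0
n=15: ⌈(16·113)/355⌉ − ⌈(15·113)/355⌉ = ⌈1808/355⌉ − ⌈1695/355⌉ = 6 − 5 = 1
n=16: ⌈(17·113)/355⌉ − ⌈(16·113)/355⌉ = ⌈1921/355⌉ − ⌈1808/355⌉ = 6 − 6 = 0
n=17: ⌈(18·113)/355⌉ − ⌈(17·113)/355⌉ = ⌈2034/355⌉ − ⌈1921/355⌉ = 6 − 6 = 0
n=18: ⌈(19·113)/355⌉ − ⌈(18·113)/355⌉ = ⌈2147/355⌉ − ⌈2034/355⌉ = 7 − 6 = 1
n=19: ⌈(20·113)/355⌉ − ⌈(19·113)/355⌉ = ⌈2260/355⌉ − ⌈2147/355⌉ = 7 − 7 = 0
n=20: ⌈(21·113)/355⌉ − ⌈(20·113)/355⌉ = ⌈2373/355⌉ − ⌈2260/355⌉ = 7 − 7 = 0
n=21: ⌈(22·113)/355⌉ − ⌈(21·113)/355⌉ = ⌈2486/355⌉ − ⌈2373/355⌉ = 8 − 7 = 1
n=22: ⌈(23·113)/355⌉ − ⌈(22·113)/355⌉ = ⌈2599/355⌉ − ⌈2486/355⌉ = 8 − 8 = 0
n=23: ⌈(24·113)/355⌉ − ⌈(23·113)/355⌉ = ⌈2712/355⌉ − ⌈2599/355⌉ = 8 − 8 = 0
n=24: ⌈(25·113)/355⌉ − ⌈(24·113)/355⌉ = ⌈2825/355⌉ − ⌈2712/355⌉ = 8 − 8 = 0
n=25: ⌈(26·113)/355⌉ − ⌈(25·113)/355⌉ = ⌈2938/355⌉ − ⌈2825/355⌉ = 9 − 8 = 1
n=26: ⌈(27·113)/355⌉ − ⌈(26·113)/355⌉ = ⌈3051/355⌉ − ⌈2938/355⌉ = 9 − 9 = 0
n=27: ⌈(28·113)/355⌉ − ⌈(27·113)/355⌉ = ⌈3164/355⌉ − ⌈3051/355⌉ = 9 − 9 = 0
n=28: ⌈(29·113)/355⌉ − ⌈(28·113)/355⌉ = ⌈3277/355⌉ − ⌈3164/355⌉ = 10 − 9 = 1
n=29: ⌈(30·113)/355⌉ − ⌈(29·113)/355⌉ = ⌈3390/355⌉ − ⌈3277/355⌉ = 10 − 10 = 0
n=30: ⌈(31·113)/355⌉ − ⌈(30·113)/355⌉ = ⌈3503/355⌉ − ⌈3390/355⌉ = 10 − 10 = 0
n=31: ⌈(32·113)/355⌉ − ⌈(31·113)/355⌉ = ⌈3616/355⌉ − ⌈3503/355⌉ = 11 − 10 = 1
n=32: ⌈(33·113)/355⌉ − ⌈(32·113)/355⌉ = ⌈3729/355⌉ − ⌈3616/355⌉ = 11 − 11 = 0
n=33: ⌈(34·113)/355⌉ − ⌈(33·113)/355⌉ = ⌈3842/355⌉ − ⌈3729/355⌉ = 11 − 11 = 0
n=34: ⌈(35·113)/355⌉ − ⌈(34·113)/355⌉ = ⌈3955/355⌉ − ⌈3842/355⌉ = 12 − 11 = 1
n=35: ⌈(36·113)/355⌉ − ⌈(35·113)/355⌉ = ⌈4068/355⌉ − ⌈3955/355⌉ = 12 − 12 = 0
n=36: ⌈(37·113)/355⌉ − ⌈(36·113)/355⌉ = ⌈4181/355⌉ − ⌈4068/355⌉ = 12 − 12 = 0
n=37: ⌈(38·113)/355⌉ − ⌈(37·113)/355⌉ = ⌈4294/355⌉ − ⌈4181/355⌉ = 13 − 12 = 1
n=38: ⌈(39·113)/355⌉ − ⌈(38·113)/355⌉ = ⌈4407/355⌉ − ⌈4294/355⌉ = 13 − 13 = 0
n=39: ⌈(40·113)/355⌉ − ⌈(39·113)/355⌉ = ⌈4520/355⌉ − ⌈4407/355⌉ = 13 − 13 = 0
n=40: ⌈(41·113)/355⌉ − ⌈(40·113)/355⌉ = ⌈4633/355⌉ − ⌈4520/355⌉ = 14 − 13 = 1
n=41: ⌈(42·113)/355⌉ − ⌈(41·113)/355⌉ = ⌈4746/355⌉ − ⌈4633/355⌉ = 14 − 14 = 0
n=42: ⌈(43·113)/355⌉ − ⌈(42·113)/355⌉ = ⌈4859/355⌉ − ⌈4746/355⌉ = 14 − 14 = 0
n=43: ⌈(44·113)/355⌉ − ⌈(43·113)/355⌉ = ⌈4972/355⌉ − ⌈4859/355⌉ = 15 − 14 = 1
n=44: ⌈(45·113)/355⌉ − ⌈(44·113)/355⌉ = ⌈5085/355⌉ − ⌈4972/355⌉ = 15 − 15 = 0
n=45: ⌈(46·113)/355⌉ − ⌈(45·113)/355⌉ = ⌈5198/355⌉ − ⌈5085/355⌉ = 15 − 15 = 0
n=46: ⌈(47·113)/355⌉ − ⌈(46·113)/355⌉ = ⌈5311/355⌉ − ⌈5198/355⌉ = 15 − 15 = 0
n=47: ⌈(48·113)/355⌉ − ⌈(47·113)/355⌉ = ⌈5424/355⌉ − ⌈5311/355⌉ = 16 − 15 = 1
n=48: ⌈(49·113)/355⌉ − ⌈(48·113)/355⌉ = ⌈5537/355⌉ − ⌈5424/355⌉ = 16 − 16 = 0
n=49: ⌈(50·113)/355⌉ − ⌈(49·113)/355⌉ = ⌈5650/355⌉ − ⌈5537/355⌉ = 16 − 16 = 0
n=50: ⌈(51·113)/355⌉ − ⌈(50·113)/355⌉ = ⌈5763/355⌉ − ⌈5650/355⌉ = 17 − 16 = 1
n=51: ⌈(52·113)/355⌉ − ⌈(51·113)/355⌉ = ⌈5876/355⌉ − ⌈5763/355⌉ = 17 − 17 = 0
n=52: ⌈(53·113)/355⌉ − ⌈(52·113)/355⌉ = ⌈5989/355⌉ − ⌈5876/355⌉ = 17 − 17 = 0
n=53: ⌈(54·113)/355⌉ − ⌈(53·113)/355⌉ = ⌈6102/355⌉ − ⌈5989/355⌉ = 18 − 17 = 1
n=54: ⌈(55·113)/355⌉ − ⌈(54·113)/355⌉ = ⌈6215/355⌉ − ⌈6102/355⌉ = 18 − 18 = 0
n=55: ⌈(56·113)/355⌉ − ⌈(55·113)/355⌉ = ⌈6328/355⌉ − ⌈6215/355⌉ = 18 − 18 = 0
n=56: ⌈(57·113)/355⌉ − ⌈(56·113)/355⌉ = ⌈6441/355⌉ − ⌈6328/355⌉ = 19 − 18 = 1
n=57: ⌈(58·113)/355⌉ − ⌈(57·113)/355⌉ = ⌈6554/355⌉ − ⌈6441/355⌉ = 19 − 19 = 0
n=58: ⌈(59·113)/355⌉ − ⌈(58·113)/355⌉ = ⌈6667/355⌉ − ⌈6554/355⌉ = 19 − 19 = 0
n=59: ⌈(60·113)/355⌉ − ⌈(59·113)/355⌉ = ⌈6780/355⌉ − ⌈6667/355⌉ = 20 − 19 = 1
n=60: ⌈(61·113)/355⌉ − ⌈(60·113)/355⌉ = ⌈6893/355⌉ − ⌈6780/355⌉ = 20 − 20 = 0
n=61: ⌈(62·113)/355⌉ − ⌈(61·113)/355⌉ = ⌈7006/355⌉ − ⌈6893/355⌉ = 20 − 20 = 0
n=62: ⌈(63·113)/355⌉ − ⌈(62·113)/355⌉ = ⌈7119/355⌉ − ⌈7006/355⌉ = 21 − 20 = 1
n=63: ⌈(64·113)/355⌉ − ⌈(63·113)/355⌉ = ⌈7232/355⌉ − ⌈7119/355⌉ = 21 − 21 = 0
n=64: ⌈(65·113)/355⌉ − ⌈(64·113)/355⌉ = ⌈7345/355⌉ − ⌈7232/355⌉ = 21 − 21 = 0
n=65: ⌈(66·113)/355⌉ − ⌈(65·113)/355⌉ = ⌈7458/355⌉ − ⌈7345/355⌉ = 22 − 21 = 1
n=66: ⌈(67·113)/355⌉ − ⌈(66·113)/355⌉ = ⌈7571/355⌉ − ⌈7458/355⌉ = 22 − 22 = 0
n=67: ⌈(68·113)/355⌉ − ⌈(67·113)/355⌉ = ⌈7684/355⌉ − ⌈7571/355⌉ = 22 − 22 = 0
n=68: ⌈(69·113)/355⌉ − ⌈(68·113)/355⌉ = ⌈7797/355⌉ − ⌈7684/355⌉ = 22 − 22 = 0
n=69: ⌈(70·113)/355⌉ − ⌈(69·113)/355⌉ = ⌈7910/355⌉ − ⌈7797/355⌉ = 23 − 22 = 1
n=70: ⌈(71·113)/355⌉ − ⌈(70·113)/355⌉ = ⌈8023/355⌉ − ⌈7910/355⌉ = 23 − 23 = 0
n=71: ⌈(72·113)/355⌉ − ⌈(71·113)/355⌉ = ⌈8136/355⌉ − ⌈8023/355⌉ = 23 − 23 = 0
n=72: ⌈(73·113)/355⌉ − ⌈(72·113)/355⌉ = ⌈8249/355⌉ − ⌈8136/355⌉ = 24 − 23 = 1
n=73: ⌈(74·113)/355⌉ − ⌈(73·113)/355⌉ = ⌈8362/355⌉ − ⌈8249/355⌉ = 24 − 24 = 0
n=74: ⌈(75·113)/355⌉ − ⌈(74·113)/355⌉ = ⌈8475/355⌉ − ⌈8362/355⌉ = 24 − 24 = 0
n=75: ⌈(76·113)/355⌉ − ⌈(75·113)/355⌉ = ⌈8588/355⌉ − ⌈8475/355⌉ = 25 − 24 = 1
n=76: ⌈(77·113)/355⌉ − ⌈(76·113)/355⌉ = ⌈8701/355⌉ − ⌈8588/355⌉ = 25 − 25 = 0
n=77: ⌈(78·113)/355⌉ − ⌈(77·113)/355⌉ = ⌈8814/355⌉ − ⌈8701/355⌉ = 25 − 25 = 0
n=78: ⌈(79·113)/355⌉ − ⌈(78·113)/355⌉ = ⌈8927/355⌉ − ⌈8814/355⌉ = 26 − 25 = 1
n=79: ⌈(80·113)/355⌉ − ⌈(79·113)/355⌉ = ⌈9040/355⌉ − ⌈8927/355⌉ = 26 − 26 = 0
n=80: ⌈(81·113)/355⌉ − ⌈(80·113)/355⌉ = ⌈9153/355⌉ − ⌈9040/355⌉ = 26 − 26 = 0
n=81: ⌈(82·113)/355⌉ − ⌈(81·113)/355⌉ = ⌈9266/355⌉ − ⌈9153/355⌉ = 27 − 26 = 1
n=82: ⌈(83·113)/355⌉ − ⌈(82·113)/355⌉ = ⌈9379/355⌉ − ⌈9266/355⌉ = 27 − 27 = 0
n=83: ⌈(84·113)/355⌉ − ⌈(83·113)/355⌉ = ⌈9492/355⌉ − ⌈9379/355⌉ = 27 − 27 = 0
n=84: ⌈(85·113)/355⌉ − ⌈(84·113)/355⌉ = ⌈9605/355⌉ − ⌈9492/355⌉ = 28 − 27 = 1
n=85: ⌈(86·113)/355⌉ − ⌈(85·113)/355⌉ = ⌈9718/355⌉ − ⌈9605/355⌉ = 28 − 28 = 0
n=86: ⌈(87·113)/355⌉ − ⌈(86·113)/355⌉ = ⌈9831/355⌉ − ⌈9718/355⌉ = 28 − 28 = 0
n=87: ⌈(88·113)/355⌉ − ⌈(87·113)/355⌉ = ⌈9944/355⌉ − ⌈9831/355⌉ = 29 − 28 = 1
n=88: ⌈(89·113)/355⌉ − ⌈(88·113)/355⌉ = ⌈10057/355⌉ − ⌈9944/355⌉ = 29 − 29 = 0
n=89: ⌈(90·113)/355⌉ − ⌈(89·113)/355⌉ = ⌈10170/355⌉ − ⌈10057/355⌉ = 29 − 29 = 0
n=90: ⌈(91·113)/355⌉ − ⌈(90·113)/355⌉ = ⌈10283/355⌉ − ⌈10170/355⌉ = 29 − 29 = 0
n=91: ⌈(92·113)/355⌉ − ⌈(91·113)/355⌉ = ⌈10396/355⌉ − ⌈10283/355⌉ = 30 − 29 = 1
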